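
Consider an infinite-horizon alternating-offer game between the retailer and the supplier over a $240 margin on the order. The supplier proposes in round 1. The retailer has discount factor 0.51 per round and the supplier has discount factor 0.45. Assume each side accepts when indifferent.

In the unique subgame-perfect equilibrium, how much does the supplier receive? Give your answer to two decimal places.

152.63

In a stationary SPE each proposer offers the other exactly their discounted continuation value.
If the supplier keeps x when proposing and the retailer keeps y when proposing, then x = 240 − 0.51y and y = 240 − 0.45x.
Solving: x = 240(1 − 0.51) / (1 − 0.45·0.51) = 117.6 / 0.7705 ≈ 152.6282.
The retailer gets 240 − 152.6282 ≈ 87.3718.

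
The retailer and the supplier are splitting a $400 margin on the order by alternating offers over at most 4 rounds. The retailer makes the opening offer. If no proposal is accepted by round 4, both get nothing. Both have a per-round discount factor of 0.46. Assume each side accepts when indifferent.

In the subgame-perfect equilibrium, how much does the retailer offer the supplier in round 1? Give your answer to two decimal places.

138.29

Round 4 (the supplier proposes): the retailer will accept anything ≥ 0, so the supplier offers 0 and keeps 400.
Round 3 (the retailer proposes): the supplier can get 400 next round, worth 0.46 × 400 = 184 now; the retailer offers that and keeps 216.
Round 2 (the supplier proposes): the retailer can get 216 next round, worth 0.46 × 216 = 99.36 now. The supplier offers 99.36 and keeps 400 − 99.36 = 300.64.
Round 1 (the retailer proposes): the supplier can get 300.64 next round, worth 0.46 × 300.64 = 138.2944 now; the retailer offers that and keeps 261.7056.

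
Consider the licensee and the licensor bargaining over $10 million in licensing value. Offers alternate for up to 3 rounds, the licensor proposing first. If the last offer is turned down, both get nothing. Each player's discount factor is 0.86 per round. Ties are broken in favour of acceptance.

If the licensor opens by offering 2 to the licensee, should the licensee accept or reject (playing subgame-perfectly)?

Accept

Work out the licensee's continuation value if the offer is rejected.
Round 3 (the licensor proposes): the licensee will accept anything ≥ 0, so the licensor offers 0 and keeps 10.
Round 2 (the licensee proposes): the licensor can get 10 next round, worth 0.86 × 10 = 8.6 now, so the licensee offers 8.6, keeping 1.4.
So by rejecting in round 1, the licensee gets 1.4 next round, worth 0.86 × 1.4 = 1.204 now.
Offer 2 ≥ 1.204, so the licensee accepts.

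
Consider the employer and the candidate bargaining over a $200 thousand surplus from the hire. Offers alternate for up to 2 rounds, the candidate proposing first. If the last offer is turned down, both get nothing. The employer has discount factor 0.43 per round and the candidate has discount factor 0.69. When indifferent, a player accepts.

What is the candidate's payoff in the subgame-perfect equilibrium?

114

Round 2 (the employer proposes): the candidate will accept anything ≥ 0, so the employer offers 0 and keeps 200.
Round 1 (the candidate proposes): the employer can get 200 next round, worth 0.43 × 200 = 86 now. The candidate offers 86 and keeps 200 − 86 = 114.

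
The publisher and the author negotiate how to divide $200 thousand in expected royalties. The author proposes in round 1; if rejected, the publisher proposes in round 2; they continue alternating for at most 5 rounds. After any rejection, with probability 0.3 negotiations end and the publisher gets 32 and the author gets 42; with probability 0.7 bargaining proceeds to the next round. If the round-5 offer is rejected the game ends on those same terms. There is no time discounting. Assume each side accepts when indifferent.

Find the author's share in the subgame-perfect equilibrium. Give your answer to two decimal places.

128.57

By backward induction:
Round 5 (the author proposes): the publisher gets 32 if talks fail, so the author offers 32 and keeps 168.
Round 4 (the publisher proposes): rejecting gives the author an expected 0.7 × 168 + 0.3 × 42 = 130.2. The publisher offers 130.2 and keeps 200 − 130.2 = 69.8.
Round 3 (the author proposes): rejecting gives the publisher an expected 0.7 × 69.8 + 0.3 × 32 = 58.46; the author offers that and keeps 141.54.
Round 2 (the publisher proposes): rejecting gives the author an expected 0.7 × 141.54 + 0.3 × 42 = 111.678, so the publisher offers 111.678, keeping 88.322.
Round 1 (the author proposes): rejecting gives the publisher an expected 0.7 × 88.322 + 0.3 × 32 = 71.4254; the author offers that and keeps 128.5746.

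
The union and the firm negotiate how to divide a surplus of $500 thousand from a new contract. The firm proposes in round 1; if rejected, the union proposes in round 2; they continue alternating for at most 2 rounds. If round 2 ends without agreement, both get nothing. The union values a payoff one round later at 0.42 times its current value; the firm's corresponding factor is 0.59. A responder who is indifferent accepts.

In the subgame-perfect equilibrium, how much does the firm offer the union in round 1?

Round 2 (the union proposes): the firm will accept anything ≥ 0, so the union offers 0 and keeps 500.
Round 1 (the firm proposes): the union can get 500 next round, worth 0.42 × 500 = 210 now, so the firm offers 210, keeping 290.

210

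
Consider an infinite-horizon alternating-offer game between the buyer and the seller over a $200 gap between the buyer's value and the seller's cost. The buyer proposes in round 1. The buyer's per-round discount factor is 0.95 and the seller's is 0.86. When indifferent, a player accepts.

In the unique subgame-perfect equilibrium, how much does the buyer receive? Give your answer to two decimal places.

Let x be the buyer's share when the buyer proposes and y be the seller's share when the seller proposes.
The seller accepts iff offered ≥ 0.86·y, so x = 200 − 0.86y. Symmetrically y = 200 − 0.95x.
Substituting: x = 200 − 0.86(200 − 0.95x), giving x(1 − 0.95·0.86) = 200(1 − 0.86).
So x = 200 × 0.14 / 0.183 ≈ 153.0055, and the seller receives 200 − x ≈ 46.9945.

153.01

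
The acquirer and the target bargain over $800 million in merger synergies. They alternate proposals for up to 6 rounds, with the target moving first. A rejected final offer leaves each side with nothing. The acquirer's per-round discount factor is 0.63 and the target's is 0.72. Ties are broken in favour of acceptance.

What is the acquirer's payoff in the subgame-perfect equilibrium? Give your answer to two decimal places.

Round 6 (the acquirer proposes): rejection yields 0 for the target; the acquirer offers 0 and keeps 800.
Round 5 (the target proposes): the acquirer can get 800 next round, worth 0.63 × 800 = 504 now. The target offers 504 and keeps 800 − 504 = 296.
Round 4 (the acquirer proposes): the target can get 296 next round, worth 0.72 × 296 = 213.12 now. The acquirer offers 213.12 and keeps 800 − 213.12 = 586.88.
Round 3 (the target proposes): the acquirer can get 586.88 next round, worth 0.63 × 586.88 = 369.7344 now; the target offers that and keeps 430.2656.
Round 2 (the acquirer proposes): the target can get 430.2656 next round, worth 0.72 × 430.2656 = 309.791232 now, so the acquirer offers 309.791232, keeping 490.208768.
Round 1 (the target proposes): the acquirer can get 490.208768 next round, worth 0.63 × 490.208768 = 308.83152384 now, so the target offers 308.83152384, keeping 491.16847616.

308.83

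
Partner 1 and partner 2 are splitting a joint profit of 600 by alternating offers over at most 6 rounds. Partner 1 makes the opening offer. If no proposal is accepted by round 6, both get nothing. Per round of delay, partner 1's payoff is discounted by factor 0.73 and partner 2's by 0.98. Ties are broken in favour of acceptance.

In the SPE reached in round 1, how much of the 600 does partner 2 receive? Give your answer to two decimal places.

573.27

By backward induction:
Round 6 (partner 2 proposes): rejection yields 0 for partner 1; partner 2 offers 0 and keeps 600.
Round 5 (partner 1 proposes): partner 2 can get 600 next round, worth 0.98 × 600 = 588 now, so partner 1 offers 588, keeping 12.
Round 4 (partner 2 proposes): partner 1 can get 12 next round, worth 0.73 × 12 = 8.76 now; partner 2 offers that and keeps 591.24.
Round 3 (partner 1 proposes): partner 2 can get 591.24 next round, worth 0.98 × 591.24 = 579.4152 now. Partner 1 offers 579.4152 and keeps 600 − 579.4152 = 20.5848.
Round 2 (partner 2 proposes): partner 1 can get 20.5848 next round, worth 0.73 × 20.5848 = 15.026904 now, so partner 2 offers 15.026904, keeping 584.973096.
Round 1 (partner 1 proposes): partner 2 can get 584.973096 next round, worth 0.98 × 584.973096 = 573.27363408 now, so partner 1 offers 573.27363408, keeping 26.72636592.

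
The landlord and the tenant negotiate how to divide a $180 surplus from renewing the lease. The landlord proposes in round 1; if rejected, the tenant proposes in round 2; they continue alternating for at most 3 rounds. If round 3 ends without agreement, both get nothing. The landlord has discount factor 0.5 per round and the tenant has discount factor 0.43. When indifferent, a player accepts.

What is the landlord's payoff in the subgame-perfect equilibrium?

141.3

Round 3 (the landlord proposes): the tenant will accept anything ≥ 0, so the landlord offers 0 and keeps 180.
Round 2 (the tenant proposes): the landlord can get 180 next round, worth 0.5 × 180 = 90 now; the tenant offers that and keeps 90.
Round 1 (the landlord proposes): the tenant can get 90 next round, worth 0.43 × 90 = 38.7 now; the landlord offers that and keeps 141.3.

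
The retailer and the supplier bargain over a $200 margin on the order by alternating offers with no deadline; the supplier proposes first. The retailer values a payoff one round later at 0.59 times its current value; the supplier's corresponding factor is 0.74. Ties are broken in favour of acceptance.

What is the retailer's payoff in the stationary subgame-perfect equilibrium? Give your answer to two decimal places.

In a stationary SPE each proposer offers the other exactly their discounted continuation value.
If the supplier keeps x when proposing and the retailer keeps y when proposing, then x = 200 − 0.59y and y = 200 − 0.74x.
Solving: x = 200(1 − 0.59) / (1 − 0.74·0.59) = 82 / 0.5634 ≈ 145.5449.
The retailer gets 200 − 145.5449 ≈ 54.4551.

54.46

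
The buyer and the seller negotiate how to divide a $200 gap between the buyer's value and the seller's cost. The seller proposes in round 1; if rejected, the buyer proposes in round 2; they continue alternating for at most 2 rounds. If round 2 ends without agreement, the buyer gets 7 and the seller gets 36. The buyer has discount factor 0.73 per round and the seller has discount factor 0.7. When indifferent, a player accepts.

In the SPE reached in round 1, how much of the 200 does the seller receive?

Round 2 (the buyer proposes): the seller gets 36 if talks fail, so the buyer offers 36 and keeps 164.
Round 1 (the seller proposes): the buyer can get 164 next round, worth 0.73 × 164 = 119.72 now, so the seller offers 119.72, keeping 80.28.

80.28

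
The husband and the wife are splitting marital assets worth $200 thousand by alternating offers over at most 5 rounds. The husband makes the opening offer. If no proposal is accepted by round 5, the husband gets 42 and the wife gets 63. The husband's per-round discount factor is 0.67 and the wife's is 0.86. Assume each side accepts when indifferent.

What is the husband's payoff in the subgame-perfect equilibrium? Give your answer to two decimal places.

89.62

Round 5 (the husband proposes): the wife gets 63 if talks fail, so the husband offers 63 and keeps 137.
Round 4 (the wife proposes): the husband can get 137 next round, worth 0.67 × 137 = 91.79 now; the wife offers that and keeps 108.21.
Round 3 (the husband proposes): the wife can get 108.21 next round, worth 0.86 × 108.21 = 93.0606 now, so the husband offers 93.0606, keeping 106.9394.
Round 2 (the wife proposes): the husband can get 106.9394 next round, worth 0.67 × 106.9394 = 71.649398 now; the wife offers that and keeps 128.350602.
Round 1 (the husband proposes): the wife can get 128.350602 next round, worth 0.86 × 128.350602 = 110.38151772 now; the husband offers that and keeps 89.61848228.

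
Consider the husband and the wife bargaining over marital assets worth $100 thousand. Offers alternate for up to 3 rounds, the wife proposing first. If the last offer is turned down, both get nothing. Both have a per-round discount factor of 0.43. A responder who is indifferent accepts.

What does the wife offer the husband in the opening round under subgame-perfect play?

24.51

Round 3 (the wife proposes): the husband will accept anything ≥ 0, so the wife offers 0 and keeps 100.
Round 2 (the husband proposes): the wife can get 100 next round, worth 0.43 × 100 = 43 now. The husband offers 43 and keeps 100 − 43 = 57.
Round 1 (the wife proposes): the husband can get 57 next round, worth 0.43 × 57 = 24.51 now; the wife offers that and keeps 75.49.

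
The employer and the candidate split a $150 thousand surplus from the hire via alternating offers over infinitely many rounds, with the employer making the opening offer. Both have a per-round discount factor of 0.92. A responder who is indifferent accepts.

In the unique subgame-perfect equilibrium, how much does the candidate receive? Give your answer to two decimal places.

In a stationary SPE each proposer offers the other exactly their discounted continuation value.
If the employer keeps x when proposing and the candidate keeps y when proposing, then x = 150 − 0.92y and y = 150 − 0.92x.
Solving: x = 150(1 − 0.92) / (1 − 0.92·0.92) = 12 / 0.1536 = 78.125.
The candidate gets 150 − 78.125 = 71.875.

71.88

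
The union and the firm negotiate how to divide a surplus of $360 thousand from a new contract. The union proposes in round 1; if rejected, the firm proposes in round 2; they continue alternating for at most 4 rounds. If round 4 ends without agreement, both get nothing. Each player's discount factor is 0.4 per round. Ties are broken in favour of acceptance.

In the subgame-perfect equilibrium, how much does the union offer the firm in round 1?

Work backward from the last round.
Round 4 (the firm proposes): the union will accept anything ≥ 0, so the firm offers 0 and keeps 360.
Round 3 (the union proposes): the firm can get 360 next round, worth 0.4 × 360 = 144 now. The union offers 144 and keeps 360 − 144 = 216.
Round 2 (the firm proposes): the union can get 216 next round, worth 0.4 × 216 = 86.4 now; the firm offers that and keeps 273.6.
Round 1 (the union proposes): the firm can get 273.6 next round, worth 0.4 × 273.6 = 109.44 now; the union offers that and keeps 250.56.

109.44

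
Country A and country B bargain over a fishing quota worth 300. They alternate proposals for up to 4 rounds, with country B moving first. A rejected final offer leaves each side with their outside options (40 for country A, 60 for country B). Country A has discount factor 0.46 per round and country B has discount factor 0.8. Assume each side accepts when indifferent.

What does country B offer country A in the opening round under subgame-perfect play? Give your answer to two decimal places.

68.23

By backward induction:
Round 4 (country A proposes): country B gets 60 if talks fail, so country A offers 60 and keeps 240.
Round 3 (country B proposes): country A can get 240 next round, worth 0.46 × 240 = 110.4 now; country B offers that and keeps 189.6.
Round 2 (country A proposes): country B can get 189.6 next round, worth 0.8 × 189.6 = 151.68 now. Country A offers 151.68 and keeps 300 − 151.68 = 148.32.
Round 1 (country B proposes): country A can get 148.32 next round, worth 0.46 × 148.32 = 68.2272 now; country B offers that and keeps 231.7728.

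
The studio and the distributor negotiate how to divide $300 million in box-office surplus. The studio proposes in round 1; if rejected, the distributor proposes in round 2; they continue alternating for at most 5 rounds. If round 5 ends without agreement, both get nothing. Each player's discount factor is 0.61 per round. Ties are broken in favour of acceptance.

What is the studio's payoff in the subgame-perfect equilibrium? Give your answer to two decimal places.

202.07

Round 5 (the studio proposes): rejection yields 0 for the distributor; the studio offers 0 and keeps 300.
Round 4 (the distributor proposes): the studio can get 300 next round, worth 0.61 × 300 = 183 now, so the distributor offers 183, keeping 117.
Round 3 (the studio proposes): the distributor can get 117 next round, worth 0.61 × 117 = 71.37 now. The studio offers 71.37 and keeps 300 − 71.37 = 228.63.
Round 2 (the distributor proposes): the studio can get 228.63 next round, worth 0.61 × 228.63 = 139.4643 now, so the distributor offers 139.4643, keeping 160.5357.
Round 1 (the studio proposes): the distributor can get 160.5357 next round, worth 0.61 × 160.5357 = 97.926777 now. The studio offers 97.926777 and keeps 300 − 97.926777 = 202.073223.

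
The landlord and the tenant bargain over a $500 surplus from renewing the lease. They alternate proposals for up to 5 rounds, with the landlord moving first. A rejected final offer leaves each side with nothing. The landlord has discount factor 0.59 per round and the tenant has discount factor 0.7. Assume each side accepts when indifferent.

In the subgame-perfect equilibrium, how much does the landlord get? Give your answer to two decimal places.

Work backward from the last round.
Round 5 (the landlord proposes): rejection yields 0 for the tenant; the landlord offers 0 and keeps 500.
Round 4 (the tenant proposes): the landlord can get 500 next round, worth 0.59 × 500 = 295 now; the tenant offers that and keeps 205.
Round 3 (the landlord proposes): the tenant can get 205 next round, worth 0.7 × 205 = 143.5 now, so the landlord offers 143.5, keeping 356.5.
Round 2 (the tenant proposes): the landlord can get 356.5 next round, worth 0.59 × 356.5 = 210.335 now, so the tenant offers 210.335, keeping 289.665.
Round 1 (the landlord proposes): the tenant can get 289.665 next round, worth 0.7 × 289.665 = 202.7655 now. The landlord offers 202.7655 and keeps 500 − 202.7655 = 297.2345.

297.23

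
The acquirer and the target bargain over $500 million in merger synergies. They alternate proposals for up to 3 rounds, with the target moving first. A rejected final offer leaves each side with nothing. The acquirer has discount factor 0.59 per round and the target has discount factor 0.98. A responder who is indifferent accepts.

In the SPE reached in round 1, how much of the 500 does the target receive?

494.1

Round 3 (the target proposes): the acquirer will accept anything ≥ 0, so the target offers 0 and keeps 500.
Round 2 (the acquirer proposes): the target can get 500 next round, worth 0.98 × 500 = 490 now. The acquirer offers 490 and keeps 500 − 490 = 10.
Round 1 (the target proposes): the acquirer can get 10 next round, worth 0.59 × 10 = 5.9 now. The target offers 5.9 and keeps 500 − 5.9 = 494.1.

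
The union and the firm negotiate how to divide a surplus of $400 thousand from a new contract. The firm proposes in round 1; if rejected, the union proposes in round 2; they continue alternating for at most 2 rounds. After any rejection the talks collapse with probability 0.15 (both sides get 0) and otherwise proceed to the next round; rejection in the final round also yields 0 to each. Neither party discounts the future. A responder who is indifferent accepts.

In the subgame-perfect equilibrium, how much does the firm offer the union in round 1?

Round 2 (the union proposes): the firm will accept anything ≥ 0, so the union offers 0 and keeps 400.
Round 1 (the firm proposes): rejecting gives the union an expected 0.85 × 400 = 340. The firm offers 340 and keeps 400 − 340 = 60.

340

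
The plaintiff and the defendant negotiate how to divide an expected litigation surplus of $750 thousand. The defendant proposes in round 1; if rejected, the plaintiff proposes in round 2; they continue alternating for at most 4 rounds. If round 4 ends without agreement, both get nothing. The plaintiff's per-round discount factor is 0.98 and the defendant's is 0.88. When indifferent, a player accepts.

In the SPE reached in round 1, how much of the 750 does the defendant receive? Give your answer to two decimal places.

Round 4 (the plaintiff proposes): the defendant will accept anything ≥ 0, so the plaintiff offers 0 and keeps 750.
Round 3 (the defendant proposes): the plaintiff can get 750 next round, worth 0.98 × 750 = 735 now. The defendant offers 735 and keeps 750 − 735 = 15.
Round 2 (the plaintiff proposes): the defendant can get 15 next round, worth 0.88 × 15 = 13.2 now, so the plaintiff offers 13.2, keeping 736.8.
Round 1 (the defendant proposes): the plaintiff can get 736.8 next round, worth 0.98 × 736.8 = 722.064 now; the defendant offers that and keeps 27.936.

27.94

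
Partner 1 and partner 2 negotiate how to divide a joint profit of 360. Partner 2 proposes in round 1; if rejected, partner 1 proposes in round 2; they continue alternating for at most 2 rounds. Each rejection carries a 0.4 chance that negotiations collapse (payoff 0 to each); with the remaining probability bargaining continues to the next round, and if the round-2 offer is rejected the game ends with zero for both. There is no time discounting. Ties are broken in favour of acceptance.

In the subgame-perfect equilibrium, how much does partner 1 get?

216

Round 2 (partner 1 proposes): rejection yields 0 for partner 2; partner 1 offers 0 and keeps 360.
Round 1 (partner 2 proposes): rejecting gives partner 1 an expected 0.6 × 360 = 216. Partner 2 offers 216 and keeps 360 − 216 = 144.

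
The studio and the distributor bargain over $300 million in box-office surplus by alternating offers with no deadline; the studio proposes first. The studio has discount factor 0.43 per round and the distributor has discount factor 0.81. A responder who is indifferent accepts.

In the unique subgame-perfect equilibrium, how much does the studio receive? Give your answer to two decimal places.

87.46

In a stationary SPE each proposer offers the other exactly their discounted continuation value.
If the studio keeps x when proposing and the distributor keeps y when proposing, then x = 300 − 0.81y and y = 300 − 0.43x.
Solving: x = 300(1 − 0.81) / (1 − 0.43·0.81) = 57 / 0.6517 ≈ 87.4636.
The distributor gets 300 − 87.4636 ≈ 212.5364.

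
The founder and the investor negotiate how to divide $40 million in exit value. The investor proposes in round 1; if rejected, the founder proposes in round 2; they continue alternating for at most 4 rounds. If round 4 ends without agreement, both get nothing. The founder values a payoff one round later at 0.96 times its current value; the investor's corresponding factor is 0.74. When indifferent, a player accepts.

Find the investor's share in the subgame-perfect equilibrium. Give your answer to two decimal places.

2.74

Round 4 (the founder proposes): rejection yields 0 for the investor; the founder offers 0 and keeps 40.
Round 3 (the investor proposes): the founder can get 40 next round, worth 0.96 × 40 = 38.4 now, so the investor offers 38.4, keeping 1.6.
Round 2 (the founder proposes): the investor can get 1.6 next round, worth 0.74 × 1.6 = 1.184 now, so the founder offers 1.184, keeping 38.816.
Round 1 (the investor proposes): the founder can get 38.816 next round, worth 0.96 × 38.816 = 37.26336 now; the investor offers that and keeps 2.73664.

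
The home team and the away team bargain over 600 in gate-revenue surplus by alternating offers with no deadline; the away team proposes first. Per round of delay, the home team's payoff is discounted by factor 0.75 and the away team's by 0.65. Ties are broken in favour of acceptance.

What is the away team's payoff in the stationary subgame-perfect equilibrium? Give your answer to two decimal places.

Let x be the away team's share when the away team proposes and y be the home team's share when the home team proposes.
The home team accepts iff offered ≥ 0.75·y, so x = 600 − 0.75y. Symmetrically y = 600 − 0.65x.
Substituting: x = 600 − 0.75(600 − 0.65x), giving x(1 − 0.65·0.75) = 600(1 − 0.75).
So x = 600 × 0.25 / 0.5125 ≈ 292.6829, and the home team receives 600 − x ≈ 307.3171.

292.68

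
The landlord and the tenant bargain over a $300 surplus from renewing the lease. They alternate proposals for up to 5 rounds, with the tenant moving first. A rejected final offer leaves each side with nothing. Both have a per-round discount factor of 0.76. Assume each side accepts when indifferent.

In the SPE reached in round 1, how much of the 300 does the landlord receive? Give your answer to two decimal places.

86.33

Round 5 (the tenant proposes): rejection yields 0 for the landlord; the tenant offers 0 and keeps 300.
Round 4 (the landlord proposes): the tenant can get 300 next round, worth 0.76 × 300 = 228 now; the landlord offers that and keeps 72.
Round 3 (the tenant proposes): the landlord can get 72 next round, worth 0.76 × 72 = 54.72 now; the tenant offers that and keeps 245.28.
Round 2 (the landlord proposes): the tenant can get 245.28 next round, worth 0.76 × 245.28 = 186.4128 now. The landlord offers 186.4128 and keeps 300 − 186.4128 = 113.5872.
Round 1 (the tenant proposes): the landlord can get 113.5872 next round, worth 0.76 × 113.5872 = 86.326272 now, so the tenant offers 86.326272, keeping 213.673728.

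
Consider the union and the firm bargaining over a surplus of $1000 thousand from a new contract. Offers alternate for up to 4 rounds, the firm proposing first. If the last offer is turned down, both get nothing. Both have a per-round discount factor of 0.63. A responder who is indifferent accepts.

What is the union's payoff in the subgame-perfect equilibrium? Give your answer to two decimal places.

Round 4 (the union proposes): rejection yields 0 for the firm; the union offers 0 and keeps 1000.
Round 3 (the firm proposes): the union can get 1000 next round, worth 0.63 × 1000 = 630 now; the firm offers that and keeps 370.
Round 2 (the union proposes): the firm can get 370 next round, worth 0.63 × 370 = 233.1 now; the union offers that and keeps 766.9.
Round 1 (the firm proposes): the union can get 766.9 next round, worth 0.63 × 766.9 = 483.147 now; the firm offers that and keeps 516.853.

483.15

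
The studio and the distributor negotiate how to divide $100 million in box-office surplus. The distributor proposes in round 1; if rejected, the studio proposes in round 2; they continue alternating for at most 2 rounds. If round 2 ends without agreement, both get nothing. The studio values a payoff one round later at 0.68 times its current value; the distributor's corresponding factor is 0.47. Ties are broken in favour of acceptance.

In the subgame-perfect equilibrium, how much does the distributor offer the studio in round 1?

68

Round 2 (the studio proposes): the distributor will accept anything ≥ 0, so the studio offers 0 and keeps 100.
Round 1 (the distributor proposes): the studio can get 100 next round, worth 0.68 × 100 = 68 now. The distributor offers 68 and keeps 100 − 68 = 32.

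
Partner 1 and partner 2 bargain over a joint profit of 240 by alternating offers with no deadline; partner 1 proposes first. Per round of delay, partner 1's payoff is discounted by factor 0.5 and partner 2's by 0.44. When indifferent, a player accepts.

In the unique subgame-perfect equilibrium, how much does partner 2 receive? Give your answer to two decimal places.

67.69

In a stationary SPE each proposer offers the other exactly their discounted continuation value.
If partner 1 keeps x when proposing and partner 2 keeps y when proposing, then x = 240 − 0.44y and y = 240 − 0.5x.
Solving: x = 240(1 − 0.44) / (1 − 0.5·0.44) = 134.4 / 0.78 ≈ 172.3077.
Partner 2 gets 240 − 172.3077 ≈ 67.6923.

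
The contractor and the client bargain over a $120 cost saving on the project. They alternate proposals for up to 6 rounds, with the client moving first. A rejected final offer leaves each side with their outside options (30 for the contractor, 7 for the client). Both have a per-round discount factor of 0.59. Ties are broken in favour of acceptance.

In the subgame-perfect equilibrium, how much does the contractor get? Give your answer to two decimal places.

Round 6 (the contractor proposes): the client gets 7 if talks fail, so the contractor offers 7 and keeps 113.
Round 5 (the client proposes): the contractor can get 113 next round, worth 0.59 × 113 = 66.67 now; the client offers that and keeps 53.33.
Round 4 (the contractor proposes): the client can get 53.33 next round, worth 0.59 × 53.33 = 31.4647 now. The contractor offers 31.4647 and keeps 120 − 31.4647 = 88.5353.
Round 3 (the client proposes): the contractor can get 88.5353 next round, worth 0.59 × 88.5353 = 52.235827 now. The client offers 52.235827 and keeps 120 − 52.235827 = 67.764173.
Round 2 (the contractor proposes): the client can get 67.764173 next round, worth 0.59 × 67.764173 = 39.98086207 now, so the contractor offers 39.98086207, keeping 80.01913793.
Round 1 (the client proposes): the contractor can get 80.01913793 next round, worth 0.59 × 80.01913793 = 47.2112913787 now, so the client offers 47.2112913787, keeping 72.7887086213.

47.21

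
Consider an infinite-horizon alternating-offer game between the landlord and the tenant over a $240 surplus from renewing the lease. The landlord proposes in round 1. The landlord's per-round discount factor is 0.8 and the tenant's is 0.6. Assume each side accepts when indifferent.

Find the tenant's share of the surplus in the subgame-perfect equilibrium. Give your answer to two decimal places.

In a stationary SPE each proposer offers the other exactly their discounted continuation value.
If the landlord keeps x when proposing and the tenant keeps y when proposing, then x = 240 − 0.6y and y = 240 − 0.8x.
Solving: x = 240(1 − 0.6) / (1 − 0.8·0.6) = 96 / 0.52 ≈ 184.6154.
The tenant gets 240 − 184.6154 ≈ 55.3846.

55.38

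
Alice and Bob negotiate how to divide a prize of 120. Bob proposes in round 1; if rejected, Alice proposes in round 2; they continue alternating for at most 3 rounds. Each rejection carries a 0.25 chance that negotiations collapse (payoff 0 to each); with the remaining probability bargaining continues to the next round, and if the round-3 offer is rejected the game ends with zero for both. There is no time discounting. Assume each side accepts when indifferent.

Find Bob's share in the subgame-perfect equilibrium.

Round 3 (Bob proposes): Alice will accept anything ≥ 0, so Bob offers 0 and keeps 120.
Round 2 (Alice proposes): rejecting gives Bob an expected 0.75 × 120 = 90, so Alice offers 90, keeping 30.
Round 1 (Bob proposes): rejecting gives Alice an expected 0.75 × 30 = 22.5; Bob offers that and keeps 97.5.

97.5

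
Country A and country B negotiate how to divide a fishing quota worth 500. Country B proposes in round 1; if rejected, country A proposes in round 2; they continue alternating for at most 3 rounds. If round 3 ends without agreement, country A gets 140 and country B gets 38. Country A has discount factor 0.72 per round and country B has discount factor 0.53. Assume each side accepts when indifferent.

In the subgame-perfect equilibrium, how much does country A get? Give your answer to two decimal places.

Round 3 (country B proposes): country A gets 140 if talks fail, so country B offers 140 and keeps 360.
Round 2 (country A proposes): country B can get 360 next round, worth 0.53 × 360 = 190.8 now; country A offers that and keeps 309.2.
Round 1 (country B proposes): country A can get 309.2 next round, worth 0.72 × 309.2 = 222.624 now; country B offers that and keeps 277.376.

222.62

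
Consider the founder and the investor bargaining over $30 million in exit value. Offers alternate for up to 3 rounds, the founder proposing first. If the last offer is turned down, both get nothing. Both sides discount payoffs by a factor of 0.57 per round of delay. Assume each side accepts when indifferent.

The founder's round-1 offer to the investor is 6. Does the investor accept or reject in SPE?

Round 3 (the founder proposes): rejection yields 0 for the investor; the founder offers 0 and keeps 30.
Round 2 (the investor proposes): the founder can get 30 next round, worth 0.57 × 30 = 17.1 now; the investor offers that and keeps 12.9.
So by rejecting in round 1, the investor gets 12.9 next round, worth 0.57 × 12.9 = 7.353 now.
Offer 6 < 7.353, so the investor rejects.

Reject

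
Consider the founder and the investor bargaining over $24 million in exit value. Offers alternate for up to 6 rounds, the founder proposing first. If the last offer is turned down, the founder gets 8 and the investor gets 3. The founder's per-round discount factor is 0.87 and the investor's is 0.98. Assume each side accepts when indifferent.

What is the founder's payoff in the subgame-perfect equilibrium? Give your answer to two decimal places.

6.94

Solve by backward induction from round 6.
Round 6 (the investor proposes): the founder gets 8 if talks fail, so the investor offers 8 and keeps 16.
Round 5 (the founder proposes): the investor can get 16 next round, worth 0.98 × 16 = 15.68 now. The founder offers 15.68 and keeps 24 − 15.68 = 8.32.
Round 4 (the investor proposes): the founder can get 8.32 next round, worth 0.87 × 8.32 = 7.2384 now, so the investor offers 7.2384, keeping 16.7616.
Round 3 (the founder proposes): the investor can get 16.7616 next round, worth 0.98 × 16.7616 = 16.426368 now; the founder offers that and keeps 7.573632.
Round 2 (the investor proposes): the founder can get 7.573632 next round, worth 0.87 × 7.573632 = 6.58905984 now. The investor offers 6.58905984 and keeps 24 − 6.58905984 = 17.41094016.
Round 1 (the founder proposes): the investor can get 17.41094016 next round, worth 0.98 × 17.41094016 = 17.0627213568 now; the founder offers that and keeps 6.9372786432.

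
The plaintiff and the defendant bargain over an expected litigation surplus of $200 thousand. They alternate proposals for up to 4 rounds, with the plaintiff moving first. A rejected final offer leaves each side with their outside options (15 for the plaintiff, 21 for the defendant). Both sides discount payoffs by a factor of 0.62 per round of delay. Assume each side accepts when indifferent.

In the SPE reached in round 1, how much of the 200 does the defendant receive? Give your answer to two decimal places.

Round 4 (the defendant proposes): the plaintiff gets 15 if talks fail, so the defendant offers 15 and keeps 185.
Round 3 (the plaintiff proposes): the defendant can get 185 next round, worth 0.62 × 185 = 114.7 now, so the plaintiff offers 114.7, keeping 85.3.
Round 2 (the defendant proposes): the plaintiff can get 85.3 next round, worth 0.62 × 85.3 = 52.886 now. The defendant offers 52.886 and keeps 200 − 52.886 = 147.114.
Round 1 (the plaintiff proposes): the defendant can get 147.114 next round, worth 0.62 × 147.114 = 91.21068 now; the plaintiff offers that and keeps 108.78932.

91.21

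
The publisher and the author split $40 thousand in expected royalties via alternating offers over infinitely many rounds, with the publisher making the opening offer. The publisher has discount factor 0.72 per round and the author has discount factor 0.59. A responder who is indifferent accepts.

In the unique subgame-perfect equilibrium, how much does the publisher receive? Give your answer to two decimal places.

28.51

In a stationary SPE each proposer offers the other exactly their discounted continuation value.
If the publisher keeps x when proposing and the author keeps y when proposing, then x = 40 − 0.59y and y = 40 − 0.72x.
Solving: x = 40(1 − 0.59) / (1 − 0.72·0.59) = 16.4 / 0.5752 ≈ 28.5118.
The author gets 40 − 28.5118 ≈ 11.4882.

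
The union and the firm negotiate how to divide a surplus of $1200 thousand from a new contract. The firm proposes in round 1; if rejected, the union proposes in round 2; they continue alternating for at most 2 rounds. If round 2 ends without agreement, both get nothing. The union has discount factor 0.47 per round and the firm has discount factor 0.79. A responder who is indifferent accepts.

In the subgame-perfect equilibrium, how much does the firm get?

Round 2 (the union proposes): rejection yields 0 for the firm; the union offers 0 and keeps 1200.
Round 1 (the firm proposes): the union can get 1200 next round, worth 0.47 × 1200 = 564 now; the firm offers that and keeps 636.

636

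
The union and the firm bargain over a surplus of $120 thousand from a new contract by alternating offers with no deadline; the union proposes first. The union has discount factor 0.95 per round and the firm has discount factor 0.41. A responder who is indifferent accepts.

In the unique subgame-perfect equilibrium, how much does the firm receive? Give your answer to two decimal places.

4.03

When the union proposes, the firm accepts any offer worth at least 0.41 times what the firm would get by proposing next round; and vice versa.
This gives x = 120 − 0.41y and y = 120 − 0.95x, where x and y are each side's share when it proposes.
Hence (1 − 0.41·0.95)x = 120(1 − 0.41), i.e. 0.6105·x = 70.8.
x ≈ 115.9705; the firm's share is 120 − x ≈ 4.0295.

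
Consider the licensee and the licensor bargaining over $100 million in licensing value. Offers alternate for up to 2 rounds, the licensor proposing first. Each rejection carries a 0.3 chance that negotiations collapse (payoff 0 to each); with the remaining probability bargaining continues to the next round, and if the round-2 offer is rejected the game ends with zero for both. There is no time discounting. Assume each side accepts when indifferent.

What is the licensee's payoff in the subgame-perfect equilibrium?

70

Round 2 (the licensee proposes): rejection yields 0 for the licensor; the licensee offers 0 and keeps 100.
Round 1 (the licensor proposes): rejecting gives the licensee an expected 0.7 × 100 = 70; the licensor offers that and keeps 30.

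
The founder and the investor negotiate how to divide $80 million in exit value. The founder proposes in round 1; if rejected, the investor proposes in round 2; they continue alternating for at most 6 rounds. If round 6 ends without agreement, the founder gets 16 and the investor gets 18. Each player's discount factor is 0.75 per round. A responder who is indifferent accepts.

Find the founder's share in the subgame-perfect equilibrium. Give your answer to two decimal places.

41.38

Round 6 (the investor proposes): the founder gets 16 if talks fail, so the investor offers 16 and keeps 64.
Round 5 (the founder proposes): the investor can get 64 next round, worth 0.75 × 64 = 48 now, so the founder offers 48, keeping 32.
Round 4 (the investor proposes): the founder can get 32 next round, worth 0.75 × 32 = 24 now. The investor offers 24 and keeps 80 − 24 = 56.
Round 3 (the founder proposes): the investor can get 56 next round, worth 0.75 × 56 = 42 now, so the founder offers 42, keeping 38.
Round 2 (the investor proposes): the founder can get 38 next round, worth 0.75 × 38 = 28.5 now; the investor offers that and keeps 51.5.
Round 1 (the founder proposes): the investor can get 51.5 next round, worth 0.75 × 51.5 = 38.625 now; the founder offers that and keeps 41.375.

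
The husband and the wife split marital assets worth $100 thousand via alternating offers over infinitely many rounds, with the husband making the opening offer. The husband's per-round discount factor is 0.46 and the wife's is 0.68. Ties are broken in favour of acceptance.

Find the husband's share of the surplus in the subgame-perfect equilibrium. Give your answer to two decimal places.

In a stationary SPE each proposer offers the other exactly their discounted continuation value.
If the husband keeps x when proposing and the wife keeps y when proposing, then x = 100 − 0.68y and y = 100 − 0.46x.
Solving: x = 100(1 − 0.68) / (1 − 0.46·0.68) = 32 / 0.6872 ≈ 46.5658.
The wife gets 100 − 46.5658 ≈ 53.4342.

46.57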